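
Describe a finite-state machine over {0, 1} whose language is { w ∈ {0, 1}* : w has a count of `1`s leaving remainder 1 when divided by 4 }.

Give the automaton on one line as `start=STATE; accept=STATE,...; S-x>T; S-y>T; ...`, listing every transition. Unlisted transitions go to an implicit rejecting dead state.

Keep the running count of `1`s modulo 4: each `1` advances along the cycle A → B → C → D → A while other symbols loop. Accept at B.
A 4-state machine:
       0  1 
>  A   A  B 
 * B   B  C 
   C   C  D 
   D   D  A 
(> = start, * = accepting)

start=A; accept=B; A-0>A; A-1>B; B-0>B; B-1>C; C-0>C; C-1>D; D-0>D; D-1>A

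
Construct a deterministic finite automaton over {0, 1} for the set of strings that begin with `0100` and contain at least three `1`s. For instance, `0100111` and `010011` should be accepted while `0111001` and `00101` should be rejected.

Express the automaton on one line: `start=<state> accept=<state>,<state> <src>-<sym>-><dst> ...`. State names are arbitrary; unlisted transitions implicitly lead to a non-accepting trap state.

Handle the two conditions separately and then intersect. One (6 states) tracks whether the input so far still matches the prefix `0100`; the other (5 states) tracks the count of `1`s, saturating at 4. Each combined state is a pair, one component from each; accept when both components accept. After merging equivalent states the machine shrinks.
With 8 states:
        0   1  
>  S0   S1  S2 
   S1   S2  S3 
   S2   S2  S2 
   S3   S4  S2 
   S4   S5  S2 
   S5   S5  S6 
   S6   S6  S7 
 * S7   S7  S7 
(> = start, * = accepting)

start=S0 accept=S7 S0-0->S1 S0-1->S2 S1-0->S2 S1-1->S3 S2-0->S2 S2-1->S2 S3-0->S4 S3-1->S2 S4-0->S5 S4-1->S2 S5-0->S5 S5-1->S6 S6-0->S6 S6-1->S7 S7-0->S7 S7-1->S7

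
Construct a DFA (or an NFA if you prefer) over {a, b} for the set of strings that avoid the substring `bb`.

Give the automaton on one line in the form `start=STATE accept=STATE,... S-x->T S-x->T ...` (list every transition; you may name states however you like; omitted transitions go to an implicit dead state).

Track partial matches of the forbidden pattern `bb`. State s2 is a dead state reached once `bb` has occurred; every other state accepts. s0 means no part of `bb` is currently matched.
A 3-state machine:
        a   b  
>* s0   s0  s1 
 * s1   s0  s2 
   s2   s2  s2 
(> = start, * = accepting)

start=s0 accept=s0,s1 s0-a->s0 s0-b->s1 s1-a->s0 s1-b->s2 s2-a->s2 s2-b->s2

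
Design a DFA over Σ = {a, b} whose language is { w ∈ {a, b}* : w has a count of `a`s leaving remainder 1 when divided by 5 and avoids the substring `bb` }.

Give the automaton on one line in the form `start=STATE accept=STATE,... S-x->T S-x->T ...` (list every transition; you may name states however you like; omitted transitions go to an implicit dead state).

Build one automaton per condition and run them in lockstep. One (5 states) tracks the count of `a`s modulo 5; the other (3 states) tracks partial matches of the forbidden pattern `bb`. Each combined state is a pair, one component from each; accept when both components accept. Minimizing collapses redundant product states.
11 states suffice.
          a    b  
>  q0     q1   q2 
 * q1     q3   q4 
   q2     q1   q5 
   q3     q6   q7 
 * q4     q3   q5 
   q5     q5   q5 
   q6     q8   q9 
   q7     q6   q5 
   q8     q0  q10 
   q9     q8   q5 
   q10    q0   q5 
(> = start, * = accepting)

start=q0 accept=q1,q4 q0-a->q1 q0-b->q2 q1-a->q3 q1-b->q4 q2-a->q1 q2-b->q5 q3-a->q6 q3-b->q7 q4-a->q3 q4-b->q5 q5-a->q5 q5-b->q5 q6-a->q8 q6-b->q9 q7-a->q6 q7-b->q5 q8-a->q0 q8-b->q10 q9-a->q8 q9-b->q5 q10-a->q0 q10-b->q5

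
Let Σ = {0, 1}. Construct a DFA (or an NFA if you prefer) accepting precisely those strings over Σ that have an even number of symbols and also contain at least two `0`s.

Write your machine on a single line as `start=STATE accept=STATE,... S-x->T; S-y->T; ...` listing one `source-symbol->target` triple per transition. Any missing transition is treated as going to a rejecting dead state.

Build one automaton per condition and run them in lockstep. One (2 states) tracks the input length modulo 2; the other (4 states) tracks the count of `0`s, saturating at 3. Each combined state is a pair, one component from each; accept when both components accept. After merging equivalent states the machine shrinks.
With 6 states:
        0   1  
>  q0   q1  q2 
   q1   q3  q4 
   q2   q4  q0 
 * q3   q5  q5 
   q4   q5  q1 
   q5   q3  q3 
(> = start, * = accepting)

start=q0; accept=q3; q0-0->q1; q0-1->q2; q1-0->q3; q1-1->q4; q2-0->q4; q2-1->q0; q3-0->q5; q3-1->q5; q4-0->q5; q4-1->q1; q5-0->q3; q5-1->q3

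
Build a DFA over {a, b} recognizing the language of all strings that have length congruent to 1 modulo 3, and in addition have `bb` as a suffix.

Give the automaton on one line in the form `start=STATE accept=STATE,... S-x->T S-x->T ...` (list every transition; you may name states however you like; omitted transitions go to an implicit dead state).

Build one automaton per condition and run them in lockstep. One (3 states) tracks the input length modulo 3; the other (3 states) tracks how much of the suffix `bb` has currently been matched. Each combined state is a pair, one component from each; accept when both components accept. Equivalent product states are then merged.
        a   b  
>  S0   S1  S1 
   S1   S2  S2 
   S2   S0  S3 
   S3   S1  S4 
 * S4   S2  S2 
(> = start, * = accepting)

start=S0 accept=S4 S0-a->S1 S0-b->S1 S1-a->S2 S1-b->S2 S2-a->S0 S2-b->S3 S3-a->S1 S3-b->S4 S4-a->S2 S4-b->S2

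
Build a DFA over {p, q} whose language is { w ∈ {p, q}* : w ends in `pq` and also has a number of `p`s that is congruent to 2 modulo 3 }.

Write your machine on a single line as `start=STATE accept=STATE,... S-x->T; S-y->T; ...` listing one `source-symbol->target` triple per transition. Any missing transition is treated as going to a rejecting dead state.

Handle the two conditions separately and then intersect. One (3 states) tracks how much of the suffix `pq` has currently been matched; the other (3 states) tracks the count of `p`s modulo 3. Each combined state is a pair, one component from each; accept when both components accept. After merging equivalent states the machine shrinks.
A 5-state machine:
        p   q  
>  s0   s1  s0 
   s1   s2  s1 
   s2   s0  s3 
 * s3   s0  s4 
   s4   s0  s4 
(> = start, * = accepting)

start=s0; accept=s3; s0-p->s1; s0-q->s0; s1-p->s2; s1-q->s1; s2-p->s0; s2-q->s3; s3-p->s0; s3-q->s4; s4-p->s0; s4-q->s4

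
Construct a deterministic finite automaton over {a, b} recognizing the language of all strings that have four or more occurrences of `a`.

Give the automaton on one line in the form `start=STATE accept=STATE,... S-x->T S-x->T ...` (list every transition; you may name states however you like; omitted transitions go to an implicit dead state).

start=q0 accept=q4,q5 q0-a->q1 q0-b->q0 q1-a->q2 q1-b->q1 q2-a->q3 q2-b->q2 q3-a->q4 q3-b->q3 q4-a->q5 q4-b->q4 q5-a->q5 q5-b->q5

Only the number of `a`s matters, and only up to 5. Make a chain q0 → q1 → q2 → q3 → q4 → q5 advanced by each `a` (with q5 absorbing); every other symbol self-loops. The accepting set is {q4, q5}.
A 6-state machine:
        a   b  
>  q0   q1  q0 
   q1   q2  q1 
   q2   q3  q2 
   q3   q4  q3 
 * q4   q5  q4 
 * q5   q5  q5 
(> = start, * = accepting)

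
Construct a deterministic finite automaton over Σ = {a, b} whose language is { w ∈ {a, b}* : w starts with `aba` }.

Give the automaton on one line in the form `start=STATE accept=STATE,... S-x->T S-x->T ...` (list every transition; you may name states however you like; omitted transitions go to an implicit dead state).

Walk along `aba` while the input agrees: from q0 take `a` to q1, and so on. Any deviation drops to the rejecting sink q4. Once q3 is reached the prefix is confirmed and every continuation is accepted.
A 5-state machine:
        a   b  
>  q0   q1  q4 
   q1   q4  q2 
   q2   q3  q4 
 * q3   q3  q3 
   q4   q4  q4 
(> = start, * = accepting)

start=q0 accept=q3 q0-a->q1 q0-b->q4 q1-a->q4 q1-b->q2 q2-a->q3 q2-b->q4 q3-a->q3 q3-b->q3 q4-a->q4 q4-b->q4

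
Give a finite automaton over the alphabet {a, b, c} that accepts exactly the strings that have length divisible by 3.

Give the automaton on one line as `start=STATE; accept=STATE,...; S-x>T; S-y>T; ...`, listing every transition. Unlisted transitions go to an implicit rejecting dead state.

start=S0; accept=S0; S0-a>S1; S0-b>S1; S0-c>S1; S1-a>S2; S1-b>S2; S1-c>S2; S2-a>S0; S2-b>S0; S2-c>S0

Only the length mod 3 matters, so use a 3-cycle: from any state, every input symbol moves to the next state, wrapping S2 back to S0. Mark S0 accepting.
A 3-state machine:
        a   b   c  
>* S0   S1  S1  S1 
   S1   S2  S2  S2 
   S2   S0  S0  S0 
(> = start, * = accepting)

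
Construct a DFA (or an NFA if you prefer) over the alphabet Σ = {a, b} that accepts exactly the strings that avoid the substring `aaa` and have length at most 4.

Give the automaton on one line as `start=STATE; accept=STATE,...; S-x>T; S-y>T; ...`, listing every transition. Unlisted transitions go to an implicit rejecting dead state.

Build one automaton per condition and run them in lockstep. The first has 4 states tracking partial matches of the forbidden pattern `aaa`; the second has 6 states tracking the input length, saturating at 5. A product state is a pair (one from each), accepting exactly when both do.
An 18-state machine:
          a    b  
>* S0     S1   S2 
 * S1     S3   S4 
 * S2     S5   S4 
 * S3     S6   S7 
 * S4     S8   S7 
 * S5     S9   S7 
   S6    S10  S10 
 * S7    S11  S12 
 * S8    S13  S12 
 * S9    S10  S12 
   S10   S14  S14 
 * S11   S15  S16 
 * S12   S17  S16 
 * S13   S14  S16 
   S14   S14  S14 
   S15   S14  S16 
   S16   S17  S16 
   S17   S15  S16 
(> = start, * = accepting)

start=S0; accept=S0,S1,S2,S3,S4,S5,S7,S8,S9,S11,S12,S13; S0-a>S1; S0-b>S2; S1-a>S3; S1-b>S4; S2-a>S5; S2-b>S4; S3-a>S6; S3-b>S7; S4-a>S8; S4-b>S7; S5-a>S9; S5-b>S7; S6-a>S10; S6-b>S10; S7-a>S11; S7-b>S12; S8-a>S13; S8-b>S12; S9-a>S10; S9-b>S12; S10-a>S14; S10-b>S14; S11-a>S15; S11-b>S16; S12-a>S17; S12-b>S16; S13-a>S14; S13-b>S16; S14-a>S14; S14-b>S14; S15-a>S14; S15-b>S16; S16-a>S17; S16-b>S16; S17-a>S15; S17-b>S16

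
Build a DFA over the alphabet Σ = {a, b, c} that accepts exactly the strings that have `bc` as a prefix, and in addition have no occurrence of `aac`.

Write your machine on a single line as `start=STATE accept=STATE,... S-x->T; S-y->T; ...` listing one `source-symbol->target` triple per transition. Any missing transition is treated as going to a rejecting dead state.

Run two small machines in parallel and take their product. The first has 4 states tracking whether the input so far still matches the prefix `bc`; the second has 4 states tracking partial matches of the forbidden pattern `aac`. A product state is a pair (one from each), accepting exactly when both do. Equivalent product states are then merged.
A 6-state machine:
        a   b   c  
>  q0   q1  q2  q1 
   q1   q1  q1  q1 
   q2   q1  q1  q3 
 * q3   q4  q3  q3 
 * q4   q5  q3  q3 
 * q5   q5  q3  q1 
(> = start, * = accepting)

start=q0; accept=q3,q4,q5; q0-a->q1; q0-b->q2; q0-c->q1; q1-a->q1; q1-b->q1; q1-c->q1; q2-a->q1; q2-b->q1; q2-c->q3; q3-a->q4; q3-b->q3; q3-c->q3; q4-a->q5; q4-b->q3; q4-c->q3; q5-a->q5; q5-b->q3; q5-c->q1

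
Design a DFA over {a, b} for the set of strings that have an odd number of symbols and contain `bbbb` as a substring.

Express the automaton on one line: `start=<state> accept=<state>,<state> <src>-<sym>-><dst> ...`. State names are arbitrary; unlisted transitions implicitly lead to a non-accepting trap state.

start=s0 accept=s9 s0-a->s1 s0-b->s2 s1-a->s0 s1-b->s3 s2-a->s0 s2-b->s4 s3-a->s1 s3-b->s5 s4-a->s1 s4-b->s6 s5-a->s0 s5-b->s7 s6-a->s0 s6-b->s8 s7-a->s1 s7-b->s9 s8-a->s9 s8-b->s9 s9-a->s8 s9-b->s8

Run two small machines in parallel and take their product. The first has 2 states tracking the input length modulo 2; the second has 5 states tracking whether and how much of `bbbb` has been seen. A product state is a pair (one from each), accepting exactly when both do.
10 states suffice.
        a   b  
>  s0   s1  s2 
   s1   s0  s3 
   s2   s0  s4 
   s3   s1  s5 
   s4   s1  s6 
   s5   s0  s7 
   s6   s0  s8 
   s7   s1  s9 
   s8   s9  s9 
 * s9   s8  s8 
(> = start, * = accepting)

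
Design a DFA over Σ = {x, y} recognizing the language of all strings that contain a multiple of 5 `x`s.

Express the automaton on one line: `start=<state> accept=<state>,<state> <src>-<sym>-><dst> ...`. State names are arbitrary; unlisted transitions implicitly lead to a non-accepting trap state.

The only thing that matters is how many `x`s have appeared, reduced mod 5. Use one state per residue: S0 for 0, …, S4 for 4. Reading `x` moves to the next residue; anything else stays put. S0 is accepting.
With 5 states:
        x   y  
>* S0   S1  S0 
   S1   S2  S1 
   S2   S3  S2 
   S3   S4  S3 
   S4   S0  S4 
(> = start, * = accepting)

start=S0 accept=S0 S0-x->S1 S0-y->S0 S1-x->S2 S1-y->S1 S2-x->S3 S2-y->S2 S3-x->S4 S3-y->S3 S4-x->S0 S4-y->S4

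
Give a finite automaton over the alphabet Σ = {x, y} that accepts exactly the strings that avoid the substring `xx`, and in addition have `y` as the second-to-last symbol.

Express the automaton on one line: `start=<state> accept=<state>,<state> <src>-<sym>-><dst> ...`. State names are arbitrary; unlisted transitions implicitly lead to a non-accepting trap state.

Run two small machines in parallel and take their product. One (3 states) tracks partial matches of the forbidden pattern `xx`; the other (7 states) tracks the last 2 symbols read. Each combined state is a pair, one component from each; accept when both components accept.
10 states suffice.
        x   y  
>  q0   q1  q2 
   q1   q3  q4 
   q2   q5  q6 
   q3   q3  q7 
   q4   q5  q6 
 * q5   q3  q4 
 * q6   q5  q6 
   q7   q8  q9 
   q8   q3  q7 
   q9   q8  q9 
(> = start, * = accepting)

start=q0 accept=q5,q6 q0-x->q1 q0-y->q2 q1-x->q3 q1-y->q4 q2-x->q5 q2-y->q6 q3-x->q3 q3-y->q7 q4-x->q5 q4-y->q6 q5-x->q3 q5-y->q4 q6-x->q5 q6-y->q6 q7-x->q8 q7-y->q9 q8-x->q3 q8-y->q7 q9-x->q8 q9-y->q9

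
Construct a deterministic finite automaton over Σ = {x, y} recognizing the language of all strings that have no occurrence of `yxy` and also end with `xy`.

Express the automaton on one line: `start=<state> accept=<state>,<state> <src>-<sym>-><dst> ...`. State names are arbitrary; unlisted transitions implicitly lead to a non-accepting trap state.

start=s0 accept=s3 s0-x->s1 s0-y->s2 s1-x->s1 s1-y->s3 s2-x->s4 s2-y->s2 s3-x->s4 s3-y->s2 s4-x->s1 s4-y->s5 s5-x->s6 s5-y->s7 s6-x->s6 s6-y->s5 s7-x->s6 s7-y->s7

Run two small machines in parallel and take their product. The first has 4 states tracking partial matches of the forbidden pattern `yxy`; the second has 3 states tracking how much of the suffix `xy` has currently been matched. A product state is a pair (one from each), accepting exactly when both do.
8 states suffice.
        x   y  
>  s0   s1  s2 
   s1   s1  s3 
   s2   s4  s2 
 * s3   s4  s2 
   s4   s1  s5 
   s5   s6  s7 
   s6   s6  s5 
   s7   s6  s7 
(> = start, * = accepting)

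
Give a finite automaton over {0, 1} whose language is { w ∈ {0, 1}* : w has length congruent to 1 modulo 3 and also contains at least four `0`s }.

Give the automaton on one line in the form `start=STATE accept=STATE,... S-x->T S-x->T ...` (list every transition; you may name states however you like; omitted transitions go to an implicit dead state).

Run two small machines in parallel and take their product. One (3 states) tracks the input length modulo 3; the other (6 states) tracks the count of `0`s, saturating at 5. Each combined state is a pair, one component from each; accept when both components accept.
          0    1  
>  q0     q1   q2 
   q1     q3   q4 
   q2     q4   q5 
   q3     q6   q7 
   q4     q7   q8 
   q5     q8   q0 
   q6     q9  q10 
   q7    q10  q11 
   q8    q11   q1 
 * q9    q12  q13 
   q10   q13  q14 
   q11   q14   q3 
   q12   q15  q15 
   q13   q15  q16 
   q14   q16   q6 
   q15   q17  q17 
   q16   q17   q9 
 * q17   q12  q12 
(> = start, * = accepting)

start=q0 accept=q9,q17 q0-0->q1 q0-1->q2 q1-0->q3 q1-1->q4 q2-0->q4 q2-1->q5 q3-0->q6 q3-1->q7 q4-0->q7 q4-1->q8 q5-0->q8 q5-1->q0 q6-0->q9 q6-1->q10 q7-0->q10 q7-1->q11 q8-0->q11 q8-1->q1 q9-0->q12 q9-1->q13 q10-0->q13 q10-1->q14 q11-0->q14 q11-1->q3 q12-0->q15 q12-1->q15 q13-0->q15 q13-1->q16 q14-0->q16 q14-1->q6 q15-0->q17 q15-1->q17 q16-0->q17 q16-1->q9 q17-0->q12 q17-1->q12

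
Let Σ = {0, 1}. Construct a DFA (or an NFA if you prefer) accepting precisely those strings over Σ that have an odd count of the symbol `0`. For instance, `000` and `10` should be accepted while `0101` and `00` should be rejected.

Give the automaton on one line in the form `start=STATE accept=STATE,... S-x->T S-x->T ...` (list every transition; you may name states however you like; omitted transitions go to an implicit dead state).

start=q0 accept=q1 q0-0->q1 q0-1->q0 q1-0->q0 q1-1->q1

The only thing that matters is how many `0`s have appeared, reduced mod 2. Use one state per residue: q0 for 0, …, q1 for 1. Reading `0` moves to the next residue; anything else stays put. q1 is accepting.
        0   1  
>  q0   q1  q0 
 * q1   q0  q1 
(> = start, * = accepting)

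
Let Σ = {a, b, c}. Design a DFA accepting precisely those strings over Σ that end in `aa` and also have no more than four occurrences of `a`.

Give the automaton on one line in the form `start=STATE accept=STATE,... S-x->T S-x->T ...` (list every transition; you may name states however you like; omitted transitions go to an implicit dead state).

Handle the two conditions separately and then intersect. One (3 states) tracks how much of the suffix `aa` has currently been matched; the other (6 states) tracks the count of `a`s, saturating at 5. Each combined state is a pair, one component from each; accept when both components accept. After merging equivalent states the machine shrinks.
A 10-state machine:
        a   b   c  
>  S0   S1  S0  S0 
   S1   S2  S3  S3 
 * S2   S4  S5  S5 
   S3   S6  S3  S3 
 * S4   S7  S8  S8 
   S5   S9  S5  S5 
   S6   S4  S5  S5 
 * S7   S8  S8  S8 
   S8   S8  S8  S8 
   S9   S7  S8  S8 
(> = start, * = accepting)

start=S0 accept=S2,S4,S7 S0-a->S1 S0-b->S0 S0-c->S0 S1-a->S2 S1-b->S3 S1-c->S3 S2-a->S4 S2-b->S5 S2-c->S5 S3-a->S6 S3-b->S3 S3-c->S3 S4-a->S7 S4-b->S8 S4-c->S8 S5-a->S9 S5-b->S5 S5-c->S5 S6-a->S4 S6-b->S5 S6-c->S5 S7-a->S8 S7-b->S8 S7-c->S8 S8-a->S8 S8-b->S8 S8-c->S8 S9-a->S7 S9-b->S8 S9-c->S8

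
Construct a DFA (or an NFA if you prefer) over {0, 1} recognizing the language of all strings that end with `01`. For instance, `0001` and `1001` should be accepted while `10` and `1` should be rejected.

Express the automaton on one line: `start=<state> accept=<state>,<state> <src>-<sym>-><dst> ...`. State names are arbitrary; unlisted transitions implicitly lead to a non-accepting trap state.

start=S0 accept=S2 S0-0->S1 S0-1->S0 S1-0->S1 S1-1->S2 S2-0->S1 S2-1->S0

Let each state record the length of the longest suffix of the input read so far that is also a prefix of `01`. S1 means the last symbol is `0`; S2 means the last 2 symbols are `01`. Accept only at S2, where the string currently ends in `01`.
        0   1  
>  S0   S1  S0 
   S1   S1  S2 
 * S2   S1  S0 
(> = start, * = accepting)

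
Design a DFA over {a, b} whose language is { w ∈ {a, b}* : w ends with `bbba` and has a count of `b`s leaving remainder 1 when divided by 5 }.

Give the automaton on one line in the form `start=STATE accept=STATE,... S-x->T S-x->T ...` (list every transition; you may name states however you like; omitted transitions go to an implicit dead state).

Handle the two conditions separately and then intersect. The first has 5 states tracking how much of the suffix `bbba` has currently been matched; the second has 5 states tracking the count of `b`s modulo 5. A product state is a pair (one from each), accepting exactly when both do. Minimizing collapses redundant product states.
9 states suffice.
        a   b  
>  S0   S0  S1 
   S1   S1  S2 
   S2   S2  S3 
   S3   S3  S4 
   S4   S5  S6 
   S5   S5  S0 
   S6   S0  S7 
   S7   S8  S2 
 * S8   S1  S2 
(> = start, * = accepting)

start=S0 accept=S8 S0-a->S0 S0-b->S1 S1-a->S1 S1-b->S2 S2-a->S2 S2-b->S3 S3-a->S3 S3-b->S4 S4-a->S5 S4-b->S6 S5-a->S5 S5-b->S0 S6-a->S0 S6-b->S7 S7-a->S8 S7-b->S2 S8-a->S1 S8-b->S2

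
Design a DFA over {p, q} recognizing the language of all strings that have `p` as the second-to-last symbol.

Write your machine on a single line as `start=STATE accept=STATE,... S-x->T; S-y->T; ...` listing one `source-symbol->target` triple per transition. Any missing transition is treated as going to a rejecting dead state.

A DFA must remember the last 2 symbols (since which symbol is second-to-last isn't known until the input ends). Use one state per possible window of the last ≤2 symbols; accept from those whose window starts with `p`.
        p   q  
>  s0   s1  s2 
   s1   s3  s4 
   s2   s5  s6 
 * s3   s3  s4 
 * s4   s5  s6 
   s5   s3  s4 
   s6   s5  s6 
(> = start, * = accepting)

start=s0; accept=s3,s4; s0-p->s1; s0-q->s2; s1-p->s3; s1-q->s4; s2-p->s5; s2-q->s6; s3-p->s3; s3-q->s4; s4-p->s5; s4-q->s6; s5-p->s3; s5-q->s4; s6-p->s5; s6-q->s6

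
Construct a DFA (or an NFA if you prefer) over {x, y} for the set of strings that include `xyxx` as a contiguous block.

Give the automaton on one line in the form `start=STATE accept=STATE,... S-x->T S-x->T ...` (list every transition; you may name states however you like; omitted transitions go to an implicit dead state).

start=q0 accept=q4 q0-x->q1 q0-y->q0 q1-x->q1 q1-y->q2 q2-x->q3 q2-y->q0 q3-x->q4 q3-y->q2 q4-x->q4 q4-y->q4

States q0..q3 record the length of the longest prefix of `xyxx` that matches the current input suffix. Reaching q4 means `xyxx` has been seen, and we stay there forever. Accept from q4.
        x   y  
>  q0   q1  q0 
   q1   q1  q2 
   q2   q3  q0 
   q3   q4  q2 
 * q4   q4  q4 
(> = start, * = accepting)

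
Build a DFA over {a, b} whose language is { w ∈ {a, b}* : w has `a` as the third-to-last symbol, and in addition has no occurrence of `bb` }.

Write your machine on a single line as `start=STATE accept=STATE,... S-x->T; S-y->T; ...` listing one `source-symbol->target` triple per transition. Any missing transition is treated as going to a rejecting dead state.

start=S0; accept=S6,S7,S8; S0-a->S1; S0-b->S2; S1-a->S3; S1-b->S4; S2-a->S1; S2-b->S5; S3-a->S6; S3-b->S7; S4-a->S8; S4-b->S5; S5-a->S5; S5-b->S5; S6-a->S6; S6-b->S7; S7-a->S8; S7-b->S5; S8-a->S3; S8-b->S4

Build one automaton per condition and run them in lockstep. The first has 15 states tracking the last 3 symbols read; the second has 3 states tracking partial matches of the forbidden pattern `bb`. A product state is a pair (one from each), accepting exactly when both do. Equivalent product states are then merged.
9 states suffice.
        a   b  
>  S0   S1  S2 
   S1   S3  S4 
   S2   S1  S5 
   S3   S6  S7 
   S4   S8  S5 
   S5   S5  S5 
 * S6   S6  S7 
 * S7   S8  S5 
 * S8   S3  S4 
(> = start, * = accepting)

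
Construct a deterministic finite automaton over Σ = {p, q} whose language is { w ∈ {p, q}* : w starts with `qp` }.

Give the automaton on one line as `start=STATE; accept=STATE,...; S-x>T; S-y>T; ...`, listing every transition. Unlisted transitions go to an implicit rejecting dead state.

Check the first 2 symbols one by one: S0 through S1 record how many have matched `qp` so far; any wrong symbol goes to the dead state S3. After all 2 match we enter the accepting sink S2.
        p   q  
>  S0   S3  S1 
   S1   S2  S3 
 * S2   S2  S2 
   S3   S3  S3 
(> = start, * = accepting)

start=S0; accept=S2; S0-p>S3; S0-q>S1; S1-p>S2; S1-q>S3; S2-p>S2; S2-q>S2; S3-p>S3; S3-q>S3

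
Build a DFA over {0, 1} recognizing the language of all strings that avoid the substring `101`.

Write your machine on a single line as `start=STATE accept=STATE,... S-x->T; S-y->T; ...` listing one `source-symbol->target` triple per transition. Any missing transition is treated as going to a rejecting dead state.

start=s0; accept=s0,s1,s2; s0-0->s0; s0-1->s1; s1-0->s2; s1-1->s1; s2-0->s0; s2-1->s3; s3-0->s3; s3-1->s3

Track partial matches of the forbidden pattern `101`. State s3 is a dead state reached once `101` has occurred; every other state accepts. s0 means no part of `101` is currently matched.
A 4-state machine:
        0   1  
>* s0   s0  s1 
 * s1   s2  s1 
 * s2   s0  s3 
   s3   s3  s3 
(> = start, * = accepting)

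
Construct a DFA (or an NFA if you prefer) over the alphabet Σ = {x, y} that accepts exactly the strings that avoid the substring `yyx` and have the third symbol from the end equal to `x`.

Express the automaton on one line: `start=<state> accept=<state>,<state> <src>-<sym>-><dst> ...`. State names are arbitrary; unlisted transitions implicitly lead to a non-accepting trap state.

Run two small machines in parallel and take their product. The first has 4 states tracking partial matches of the forbidden pattern `yyx`; the second has 15 states tracking the last 3 symbols read. A product state is a pair (one from each), accepting exactly when both do.
With 22 states:
          x    y  
>  q0     q1   q2 
   q1     q3   q4 
   q2     q5   q6 
   q3     q7   q8 
   q4     q9  q10 
   q5    q11  q12 
   q6    q13  q14 
 * q7     q7   q8 
 * q8     q9  q10 
 * q9    q11  q12 
 * q10   q13  q14 
   q11    q7   q8 
   q12    q9  q10 
   q13   q15  q16 
   q14   q13  q14 
   q15   q17  q18 
   q16   q19  q20 
   q17   q17  q18 
   q18   q19  q20 
   q19   q15  q16 
   q20   q13  q21 
   q21   q13  q21 
(> = start, * = accepting)

start=q0 accept=q7,q8,q9,q10 q0-x->q1 q0-y->q2 q1-x->q3 q1-y->q4 q2-x->q5 q2-y->q6 q3-x->q7 q3-y->q8 q4-x->q9 q4-y->q10 q5-x->q11 q5-y->q12 q6-x->q13 q6-y->q14 q7-x->q7 q7-y->q8 q8-x->q9 q8-y->q10 q9-x->q11 q9-y->q12 q10-x->q13 q10-y->q14 q11-x->q7 q11-y->q8 q12-x->q9 q12-y->q10 q13-x->q15 q13-y->q16 q14-x->q13 q14-y->q14 q15-x->q17 q15-y->q18 q16-x->q19 q16-y->q20 q17-x->q17 q17-y->q18 q18-x->q19 q18-y->q20 q19-x->q15 q19-y->q16 q20-x->q13 q20-y->q21 q21-x->q13 q21-y->q21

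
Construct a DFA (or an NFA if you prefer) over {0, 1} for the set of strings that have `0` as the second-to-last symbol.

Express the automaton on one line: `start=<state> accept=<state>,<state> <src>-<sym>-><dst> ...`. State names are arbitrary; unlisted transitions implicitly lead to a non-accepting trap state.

start=A accept=D,E A-0->B A-1->C B-0->D B-1->E C-0->F C-1->G D-0->D D-1->E E-0->F E-1->G F-0->D F-1->E G-0->F G-1->G

A DFA must remember the last 2 symbols (since which symbol is second-to-last isn't known until the input ends). Use one state per possible window of the last ≤2 symbols; accept from those whose window starts with `0`.
With 7 states:
       0  1 
>  A   B  C 
   B   D  E 
   C   F  G 
 * D   D  E 
 * E   F  G 
   F   D  E 
   G   F  G 
(> = start, * = accepting)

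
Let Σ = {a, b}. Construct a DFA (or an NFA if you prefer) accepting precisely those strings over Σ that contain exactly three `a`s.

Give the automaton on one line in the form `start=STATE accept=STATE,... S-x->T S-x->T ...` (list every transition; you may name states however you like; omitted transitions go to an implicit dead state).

Count `a`s, saturating at 4: states s0 through s3 mean 0 through 3 `a`s seen; s4 means more than 3. Each `a` increments (capped at s4); other symbols loop. Accept from {s3}.
A 5-state machine:
        a   b  
>  s0   s1  s0 
   s1   s2  s1 
   s2   s3  s2 
 * s3   s4  s3 
   s4   s4  s4 
(> = start, * = accepting)

start=s0 accept=s3 s0-a->s1 s0-b->s0 s1-a->s2 s1-b->s1 s2-a->s3 s2-b->s2 s3-a->s4 s3-b->s3 s4-a->s4 s4-b->s4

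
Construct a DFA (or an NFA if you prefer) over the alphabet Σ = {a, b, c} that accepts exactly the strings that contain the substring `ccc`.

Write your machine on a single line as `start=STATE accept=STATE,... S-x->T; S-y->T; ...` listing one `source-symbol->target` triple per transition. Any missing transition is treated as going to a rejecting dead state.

States q0..q2 record the length of the longest prefix of `ccc` that matches the current input suffix. Reaching q3 means `ccc` has been seen, and we stay there forever. Accept from q3.
4 states suffice.
        a   b   c  
>  q0   q0  q0  q1 
   q1   q0  q0  q2 
   q2   q0  q0  q3 
 * q3   q3  q3  q3 
(> = start, * = accepting)

start=q0; accept=q3; q0-a->q0; q0-b->q0; q0-c->q1; q1-a->q0; q1-b->q0; q1-c->q2; q2-a->q0; q2-b->q0; q2-c->q3; q3-a->q3; q3-b->q3; q3-c->q3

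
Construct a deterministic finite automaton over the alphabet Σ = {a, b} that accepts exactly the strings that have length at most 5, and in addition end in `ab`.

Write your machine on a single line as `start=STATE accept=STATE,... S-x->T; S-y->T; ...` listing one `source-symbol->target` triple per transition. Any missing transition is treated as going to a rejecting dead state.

start=S0; accept=S4,S7,S10; S0-a->S1; S0-b->S2; S1-a->S3; S1-b->S4; S2-a->S3; S2-b->S5; S3-a->S6; S3-b->S7; S4-a->S6; S4-b->S8; S5-a->S6; S5-b->S8; S6-a->S9; S6-b->S10; S7-a->S9; S7-b->S11; S8-a->S9; S8-b->S11; S9-a->S11; S9-b->S10; S10-a->S11; S10-b->S11; S11-a->S11; S11-b->S11

Handle the two conditions separately and then intersect. One (7 states) tracks the input length, saturating at 6; the other (3 states) tracks how much of the suffix `ab` has currently been matched. Each combined state is a pair, one component from each; accept when both components accept. Minimizing collapses redundant product states.
12 states suffice.
          a    b  
>  S0     S1   S2 
   S1     S3   S4 
   S2     S3   S5 
   S3     S6   S7 
 * S4     S6   S8 
   S5     S6   S8 
   S6     S9  S10 
 * S7     S9  S11 
   S8     S9  S11 
   S9    S11  S10 
 * S10   S11  S11 
   S11   S11  S11 
(> = start, * = accepting)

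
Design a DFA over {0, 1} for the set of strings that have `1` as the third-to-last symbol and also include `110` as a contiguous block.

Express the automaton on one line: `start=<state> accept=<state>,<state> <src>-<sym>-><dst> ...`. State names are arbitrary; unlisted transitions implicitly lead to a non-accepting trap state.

start=A accept=D,E,F,K A-0->A A-1->B B-0->A B-1->C C-0->D C-1->C D-0->E D-1->F E-0->G E-1->H F-0->I F-1->J G-0->G G-1->H H-0->I H-1->J I-0->E I-1->F J-0->D J-1->K K-0->D K-1->K

Run two small machines in parallel and take their product. One (15 states) tracks the last 3 symbols read; the other (4 states) tracks whether and how much of `110` has been seen. Each combined state is a pair, one component from each; accept when both components accept. After merging equivalent states the machine shrinks.
With 11 states:
       0  1 
>  A   A  B 
   B   A  C 
   C   D  C 
 * D   E  F 
 * E   G  H 
 * F   I  J 
   G   G  H 
   H   I  J 
   I   E  F 
   J   D  K 
 * K   D  K 
(> = start, * = accepting)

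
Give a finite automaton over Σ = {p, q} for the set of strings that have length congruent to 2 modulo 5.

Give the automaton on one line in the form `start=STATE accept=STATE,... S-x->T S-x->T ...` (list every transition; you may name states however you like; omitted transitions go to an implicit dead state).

start=s0 accept=s2 s0-p->s1 s0-q->s1 s1-p->s2 s1-q->s2 s2-p->s3 s2-q->s3 s3-p->s4 s3-q->s4 s4-p->s0 s4-q->s0

Count input length modulo 5: every symbol advances one step around the cycle s0 → s1 → s2 → s3 → s4 → s0. Accept at s2.
With 5 states:
        p   q  
>  s0   s1  s1 
   s1   s2  s2 
 * s2   s3  s3 
   s3   s4  s4 
   s4   s0  s0 
(> = start, * = accepting)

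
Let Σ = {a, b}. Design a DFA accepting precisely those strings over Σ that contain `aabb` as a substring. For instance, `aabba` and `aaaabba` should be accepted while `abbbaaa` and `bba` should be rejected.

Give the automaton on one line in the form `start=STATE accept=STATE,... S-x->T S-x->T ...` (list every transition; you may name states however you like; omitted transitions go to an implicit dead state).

Track how much of `aabb` has been matched so far: state q0 is no progress, q4 is the absorbing accept state reached once `aabb` has occurred. Intermediate states record partial matches; on a mismatch, fall back to the longest reusable overlap.
        a   b  
>  q0   q1  q0 
   q1   q2  q0 
   q2   q2  q3 
   q3   q1  q4 
 * q4   q4  q4 
(> = start, * = accepting)

start=q0 accept=q4 q0-a->q1 q0-b->q0 q1-a->q2 q1-b->q0 q2-a->q2 q2-b->q3 q3-a->q1 q3-b->q4 q4-a->q4 q4-b->q4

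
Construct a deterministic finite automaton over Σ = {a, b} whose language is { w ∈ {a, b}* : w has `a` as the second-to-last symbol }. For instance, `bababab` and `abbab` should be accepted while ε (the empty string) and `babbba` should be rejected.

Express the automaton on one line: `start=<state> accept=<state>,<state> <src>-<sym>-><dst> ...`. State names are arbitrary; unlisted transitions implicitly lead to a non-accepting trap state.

start=q0 accept=q3,q4 q0-a->q1 q0-b->q2 q1-a->q3 q1-b->q4 q2-a->q5 q2-b->q6 q3-a->q3 q3-b->q4 q4-a->q5 q4-b->q6 q5-a->q3 q5-b->q4 q6-a->q5 q6-b->q6

A DFA must remember the last 2 symbols (since which symbol is second-to-last isn't known until the input ends). Use one state per possible window of the last ≤2 symbols; accept from those whose window starts with `a`.
        a   b  
>  q0   q1  q2 
   q1   q3  q4 
   q2   q5  q6 
 * q3   q3  q4 
 * q4   q5  q6 
   q5   q3  q4 
   q6   q5  q6 
(> = start, * = accepting)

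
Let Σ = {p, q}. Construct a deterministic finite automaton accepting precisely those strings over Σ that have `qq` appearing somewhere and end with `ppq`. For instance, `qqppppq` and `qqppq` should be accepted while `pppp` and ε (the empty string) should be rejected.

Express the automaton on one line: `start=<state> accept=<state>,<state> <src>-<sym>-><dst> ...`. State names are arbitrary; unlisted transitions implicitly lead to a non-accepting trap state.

start=s0 accept=s8 s0-p->s1 s0-q->s2 s1-p->s3 s1-q->s2 s2-p->s1 s2-q->s4 s3-p->s3 s3-q->s5 s4-p->s6 s4-q->s4 s5-p->s1 s5-q->s4 s6-p->s7 s6-q->s4 s7-p->s7 s7-q->s8 s8-p->s6 s8-q->s4

Build one automaton per condition and run them in lockstep. One (3 states) tracks whether and how much of `qq` has been seen; the other (4 states) tracks how much of the suffix `ppq` has currently been matched. Each combined state is a pair, one component from each; accept when both components accept.
A 9-state machine:
        p   q  
>  s0   s1  s2 
   s1   s3  s2 
   s2   s1  s4 
   s3   s3  s5 
   s4   s6  s4 
   s5   s1  s4 
   s6   s7  s4 
   s7   s7  s8 
 * s8   s6  s4 
(> = start, * = accepting)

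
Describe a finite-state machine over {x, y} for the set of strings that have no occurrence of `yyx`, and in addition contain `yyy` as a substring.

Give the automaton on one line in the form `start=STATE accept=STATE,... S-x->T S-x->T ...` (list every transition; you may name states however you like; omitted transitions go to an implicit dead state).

Run two small machines in parallel and take their product. One (4 states) tracks partial matches of the forbidden pattern `yyx`; the other (4 states) tracks whether and how much of `yyy` has been seen. Each combined state is a pair, one component from each; accept when both components accept. After merging equivalent states the machine shrinks.
        x   y  
>  q0   q0  q1 
   q1   q0  q2 
   q2   q3  q4 
   q3   q3  q3 
 * q4   q3  q4 
(> = start, * = accepting)

start=q0 accept=q4 q0-x->q0 q0-y->q1 q1-x->q0 q1-y->q2 q2-x->q3 q2-y->q4 q3-x->q3 q3-y->q3 q4-x->q3 q4-y->q4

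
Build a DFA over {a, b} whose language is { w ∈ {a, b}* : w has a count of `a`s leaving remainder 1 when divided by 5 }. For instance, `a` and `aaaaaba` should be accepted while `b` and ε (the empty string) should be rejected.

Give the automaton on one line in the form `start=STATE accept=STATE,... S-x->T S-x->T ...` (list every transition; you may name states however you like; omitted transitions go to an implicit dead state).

Keep the running count of `a`s modulo 5: each `a` advances along the cycle s0 → s1 → s2 → s3 → s4 → s0 while other symbols loop. Accept at s1.
With 5 states:
        a   b  
>  s0   s1  s0 
 * s1   s2  s1 
   s2   s3  s2 
   s3   s4  s3 
   s4   s0  s4 
(> = start, * = accepting)

start=s0 accept=s1 s0-a->s1 s0-b->s0 s1-a->s2 s1-b->s1 s2-a->s3 s2-b->s2 s3-a->s4 s3-b->s3 s4-a->s0 s4-b->s4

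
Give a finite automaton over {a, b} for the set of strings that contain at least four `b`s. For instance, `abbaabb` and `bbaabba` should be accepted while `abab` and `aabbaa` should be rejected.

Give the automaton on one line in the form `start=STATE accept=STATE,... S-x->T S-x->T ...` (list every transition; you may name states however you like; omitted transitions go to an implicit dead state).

Only the number of `b`s matters, and only up to 5. Make a chain q0 → q1 → q2 → q3 → q4 → q5 advanced by each `b` (with q5 absorbing); every other symbol self-loops. The accepting set is {q4, q5}.
6 states suffice.
        a   b  
>  q0   q0  q1 
   q1   q1  q2 
   q2   q2  q3 
   q3   q3  q4 
 * q4   q4  q5 
 * q5   q5  q5 
(> = start, * = accepting)

start=q0 accept=q4,q5 q0-a->q0 q0-b->q1 q1-a->q1 q1-b->q2 q2-a->q2 q2-b->q3 q3-a->q3 q3-b->q4 q4-a->q4 q4-b->q5 q5-a->q5 q5-b->q5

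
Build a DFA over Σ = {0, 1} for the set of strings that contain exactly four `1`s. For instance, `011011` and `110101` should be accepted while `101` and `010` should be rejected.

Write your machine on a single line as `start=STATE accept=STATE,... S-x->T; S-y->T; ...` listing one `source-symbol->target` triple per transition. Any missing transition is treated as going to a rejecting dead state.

start=q0; accept=q4; q0-0->q0; q0-1->q1; q1-0->q1; q1-1->q2; q2-0->q2; q2-1->q3; q3-0->q3; q3-1->q4; q4-0->q4; q4-1->q5; q5-0->q5; q5-1->q5

Count `1`s, saturating at 5: states q0 through q4 mean 0 through 4 `1`s seen; q5 means more than 4. Each `1` increments (capped at q5); other symbols loop. Accept from {q4}.
A 6-state machine:
        0   1  
>  q0   q0  q1 
   q1   q1  q2 
   q2   q2  q3 
   q3   q3  q4 
 * q4   q4  q5 
   q5   q5  q5 
(> = start, * = accepting)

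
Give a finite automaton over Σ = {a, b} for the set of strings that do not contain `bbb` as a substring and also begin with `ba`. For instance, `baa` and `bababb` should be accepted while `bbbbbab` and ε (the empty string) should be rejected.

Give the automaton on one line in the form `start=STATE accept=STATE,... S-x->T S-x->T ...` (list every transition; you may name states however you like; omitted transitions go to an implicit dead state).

start=q0 accept=q3,q4,q5 q0-a->q1 q0-b->q2 q1-a->q1 q1-b->q1 q2-a->q3 q2-b->q1 q3-a->q3 q3-b->q4 q4-a->q3 q4-b->q5 q5-a->q3 q5-b->q1

Handle the two conditions separately and then intersect. The first has 4 states tracking partial matches of the forbidden pattern `bbb`; the second has 4 states tracking whether the input so far still matches the prefix `ba`. A product state is a pair (one from each), accepting exactly when both do. Equivalent product states are then merged.
        a   b  
>  q0   q1  q2 
   q1   q1  q1 
   q2   q3  q1 
 * q3   q3  q4 
 * q4   q3  q5 
 * q5   q3  q1 
(> = start, * = accepting)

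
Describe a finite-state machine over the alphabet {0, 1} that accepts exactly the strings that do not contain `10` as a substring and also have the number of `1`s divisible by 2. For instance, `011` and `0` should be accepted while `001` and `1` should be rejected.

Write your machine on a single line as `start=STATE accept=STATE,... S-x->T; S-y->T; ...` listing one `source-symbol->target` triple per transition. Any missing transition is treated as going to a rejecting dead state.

Build one automaton per condition and run them in lockstep. The first has 3 states tracking partial matches of the forbidden pattern `10`; the second has 2 states tracking the count of `1`s modulo 2. A product state is a pair (one from each), accepting exactly when both do. Equivalent product states are then merged.
A 4-state machine:
        0   1  
>* q0   q0  q1 
   q1   q2  q3 
   q2   q2  q2 
 * q3   q2  q1 
(> = start, * = accepting)

start=q0; accept=q0,q3; q0-0->q0; q0-1->q1; q1-0->q2; q1-1->q3; q2-0->q2; q2-1->q2; q3-0->q2; q3-1->q1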